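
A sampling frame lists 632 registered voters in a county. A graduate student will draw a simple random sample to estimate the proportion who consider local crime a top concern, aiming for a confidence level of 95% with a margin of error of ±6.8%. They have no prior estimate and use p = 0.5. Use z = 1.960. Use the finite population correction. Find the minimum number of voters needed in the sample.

157

Unadjusted: n₀ = 1.960² × 0.50 × 0.50 / 0.068² ≈ 207.70, so n₀ = 208.
Finite population correction with N = 632: n = n₀ / (1 + (n₀−1)/N) = 208 / (1 + 207/632) = 208 / 1.3275 ≈ 156.68.
Rounding up, n = 157.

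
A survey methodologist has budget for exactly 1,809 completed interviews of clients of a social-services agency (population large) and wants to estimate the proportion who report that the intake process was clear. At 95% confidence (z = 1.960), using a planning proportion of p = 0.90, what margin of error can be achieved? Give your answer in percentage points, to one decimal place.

1.4

SE(p̂) = √[p(1−p)/n] = √[0.0900/1809] = 0.00705.
E = z × SE = 1.960 × 0.00705 = 0.01382, or 1.4 percentage points.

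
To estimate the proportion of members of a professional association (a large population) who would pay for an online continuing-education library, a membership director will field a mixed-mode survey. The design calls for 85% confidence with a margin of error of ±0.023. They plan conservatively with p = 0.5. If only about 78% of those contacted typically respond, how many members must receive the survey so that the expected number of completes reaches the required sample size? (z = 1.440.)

Completed interviews needed: n₀ = 1.440² × 0.2500 / 0.023² ≈ 979.96 → 980.
At a 78% response rate, contacts needed = 980 / 0.78 ≈ 1256.41 → 1257.

1257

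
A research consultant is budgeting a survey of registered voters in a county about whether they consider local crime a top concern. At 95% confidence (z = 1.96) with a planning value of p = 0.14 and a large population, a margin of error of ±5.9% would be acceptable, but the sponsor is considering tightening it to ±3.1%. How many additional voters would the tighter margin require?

349

At ±5.9%: n = 1.96² × 0.1204 / 0.059² ≈ 132.87 → 133.
At ±3.1%: n = 1.96² × 0.1204 / 0.031² ≈ 481.30 → 482.
Additional respondents: 482 − 133 = 349.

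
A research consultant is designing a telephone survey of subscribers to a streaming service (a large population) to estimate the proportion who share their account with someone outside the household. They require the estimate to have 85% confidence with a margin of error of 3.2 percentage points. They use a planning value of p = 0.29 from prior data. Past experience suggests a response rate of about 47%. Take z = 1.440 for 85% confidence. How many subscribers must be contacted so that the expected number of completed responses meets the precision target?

Completed interviews needed: n₀ = 1.440² × 0.2059 / 0.032² ≈ 416.95 → 417.
At a 47% response rate, contacts needed = 417 / 0.47 ≈ 887.23 → 888.

888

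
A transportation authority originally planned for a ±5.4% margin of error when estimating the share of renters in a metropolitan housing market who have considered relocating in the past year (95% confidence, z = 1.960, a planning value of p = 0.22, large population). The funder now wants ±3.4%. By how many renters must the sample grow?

344

At ±5.4%: n = 1.960² × 0.1716 / 0.054² ≈ 226.07 → 227.
At ±3.4%: n = 1.960² × 0.1716 / 0.034² ≈ 570.26 → 571.
Additional respondents: 571 − 227 = 344.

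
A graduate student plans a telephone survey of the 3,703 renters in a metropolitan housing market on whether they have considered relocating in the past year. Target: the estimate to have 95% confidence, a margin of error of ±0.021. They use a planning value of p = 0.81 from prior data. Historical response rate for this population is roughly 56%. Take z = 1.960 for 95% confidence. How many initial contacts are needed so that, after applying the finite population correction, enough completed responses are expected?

Completed interviews needed (unadjusted): n₀ = 1.960² × 0.1539 / 0.021² ≈ 1340.64 → 1341.
FPC for N = 3,703: n = 1341 / (1 + 1340/3703) = 1341 / 1.3619 ≈ 984.68 → 985.
At a 56% response rate, contacts needed = 985 / 0.56 ≈ 1758.93 → 1759.

1759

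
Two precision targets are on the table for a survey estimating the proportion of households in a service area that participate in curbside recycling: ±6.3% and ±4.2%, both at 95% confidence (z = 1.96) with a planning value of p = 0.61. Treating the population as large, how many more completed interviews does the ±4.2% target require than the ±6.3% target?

288

At ±6.3%: n = 1.96² × 0.2379 / 0.063² ≈ 230.26 → 231.
At ±4.2%: n = 1.96² × 0.2379 / 0.042² ≈ 518.09 → 519.
Additional respondents: 519 − 231 = 288.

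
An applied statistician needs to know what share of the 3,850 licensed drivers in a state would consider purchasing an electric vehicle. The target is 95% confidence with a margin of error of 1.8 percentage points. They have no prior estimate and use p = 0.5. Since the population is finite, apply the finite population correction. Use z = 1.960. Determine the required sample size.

Unadjusted: n₀ = 1.960² × 0.50 × 0.50 / 0.018² ≈ 2964.20, so n₀ = 2965.
Finite population correction with N = 3,850: n = n₀ / (1 + (n₀−1)/N) = 2965 / (1 + 2964/3850) = 2965 / 1.7699 ≈ 1675.26.
Rounding up, n = 1676.

1676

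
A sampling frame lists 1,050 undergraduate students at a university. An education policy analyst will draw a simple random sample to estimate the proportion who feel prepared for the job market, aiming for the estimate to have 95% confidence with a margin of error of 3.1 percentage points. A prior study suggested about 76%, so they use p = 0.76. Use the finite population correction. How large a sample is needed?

For 95% confidence, z = 1.960.
Unadjusted: n₀ = 1.960² × 0.76 × 0.24 / 0.031² ≈ 729.14, so n₀ = 730.
Finite population correction with N = 1,050: n = n₀ / (1 + (n₀−1)/N) = 730 / (1 + 729/1050) = 730 / 1.6943 ≈ 430.86.
Rounding up, n = 431.

431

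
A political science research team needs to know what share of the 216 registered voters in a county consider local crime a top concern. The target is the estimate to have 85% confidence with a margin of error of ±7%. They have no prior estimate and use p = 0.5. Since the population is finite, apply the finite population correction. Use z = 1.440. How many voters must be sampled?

Unadjusted: n₀ = 1.440² × 0.50 × 0.50 / 0.070² ≈ 105.80, so n₀ = 106.
Finite population correction with N = 216: n = n₀ / (1 + (n₀−1)/N) = 106 / (1 + 105/216) = 106 / 1.4861 ≈ 71.33.
Rounding up, n = 72.

72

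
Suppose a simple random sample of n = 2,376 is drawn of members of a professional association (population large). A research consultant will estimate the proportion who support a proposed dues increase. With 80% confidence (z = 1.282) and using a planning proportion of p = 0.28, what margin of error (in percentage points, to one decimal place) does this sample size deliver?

1.2

SE(p̂) = √[p(1−p)/n] = √[0.2016/2376] = 0.00921.
E = z × SE = 1.282 × 0.00921 = 0.01181, or 1.2 percentage points.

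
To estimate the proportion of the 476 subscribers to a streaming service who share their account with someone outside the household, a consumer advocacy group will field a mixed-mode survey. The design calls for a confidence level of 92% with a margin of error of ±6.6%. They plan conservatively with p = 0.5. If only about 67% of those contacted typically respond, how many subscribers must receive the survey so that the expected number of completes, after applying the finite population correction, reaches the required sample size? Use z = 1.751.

193

Completed interviews needed (unadjusted): n₀ = 1.751² × 0.2500 / 0.066² ≈ 175.96 → 176.
FPC for N = 476: n = 176 / (1 + 175/476) = 176 / 1.3676 ≈ 128.69 → 129.
At a 67% response rate, contacts needed = 129 / 0.67 ≈ 192.54 → 193.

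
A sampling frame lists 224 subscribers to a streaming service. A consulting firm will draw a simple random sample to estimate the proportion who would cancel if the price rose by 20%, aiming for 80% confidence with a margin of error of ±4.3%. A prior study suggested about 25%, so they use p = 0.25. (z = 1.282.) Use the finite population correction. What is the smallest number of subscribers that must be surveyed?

Unadjusted: n₀ = 1.282² × 0.25 × 0.75 / 0.043² ≈ 166.66, so n₀ = 167.
Finite population correction with N = 224: n = n₀ / (1 + (n₀−1)/N) = 167 / (1 + 166/224) = 167 / 1.7411 ≈ 95.92.
Rounding up, n = 96.

96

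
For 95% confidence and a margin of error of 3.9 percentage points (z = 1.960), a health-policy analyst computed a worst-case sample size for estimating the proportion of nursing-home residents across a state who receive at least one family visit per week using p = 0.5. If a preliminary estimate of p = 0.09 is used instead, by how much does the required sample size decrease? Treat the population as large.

425

Conservative (p = 0.5): n = 1.960² × 0.25 / 0.039² ≈ 631.43 → 632.
Using p = 0.09: p(1−p) = 0.0819, so n = 1.960² × 0.0819 / 0.039² ≈ 206.86 → 207.
Reduction: 632 − 207 = 425.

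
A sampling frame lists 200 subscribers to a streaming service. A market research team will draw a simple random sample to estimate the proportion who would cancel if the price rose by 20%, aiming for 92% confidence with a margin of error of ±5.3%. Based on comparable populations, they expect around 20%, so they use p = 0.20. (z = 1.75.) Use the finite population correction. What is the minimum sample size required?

94

Unadjusted: n₀ = 1.75² × 0.20 × 0.80 / 0.053² ≈ 174.44, so n₀ = 175.
Finite population correction with N = 200: n = n₀ / (1 + (n₀−1)/N) = 175 / (1 + 174/200) = 175 / 1.8700 ≈ 93.58.
Rounding up, n = 94.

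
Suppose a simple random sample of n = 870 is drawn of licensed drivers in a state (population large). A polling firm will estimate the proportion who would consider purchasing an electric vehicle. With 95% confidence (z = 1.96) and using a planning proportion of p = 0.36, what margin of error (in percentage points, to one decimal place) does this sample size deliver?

SE(p̂) = √[p(1−p)/n] = √[0.2304/870] = 0.01627.
E = z × SE = 1.96 × 0.01627 = 0.03190, or 3.2 percentage points.

3.2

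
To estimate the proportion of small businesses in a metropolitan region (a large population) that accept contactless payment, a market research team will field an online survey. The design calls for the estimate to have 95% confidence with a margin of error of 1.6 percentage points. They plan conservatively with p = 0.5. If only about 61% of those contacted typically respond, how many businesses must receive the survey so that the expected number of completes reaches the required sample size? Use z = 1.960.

6151

Completed interviews needed: n₀ = 1.960² × 0.2500 / 0.016² ≈ 3751.56 → 3752.
At a 61% response rate, contacts needed = 3752 / 0.61 ≈ 6150.82 → 6151.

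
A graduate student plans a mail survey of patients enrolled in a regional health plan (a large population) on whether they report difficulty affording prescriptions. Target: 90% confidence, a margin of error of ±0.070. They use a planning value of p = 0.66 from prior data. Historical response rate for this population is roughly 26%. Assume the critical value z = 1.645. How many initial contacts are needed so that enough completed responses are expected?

Completed interviews needed: n₀ = 1.645² × 0.2244 / 0.070² ≈ 123.92 → 124.
At a 26% response rate, contacts needed = 124 / 0.26 ≈ 476.92 → 477.

477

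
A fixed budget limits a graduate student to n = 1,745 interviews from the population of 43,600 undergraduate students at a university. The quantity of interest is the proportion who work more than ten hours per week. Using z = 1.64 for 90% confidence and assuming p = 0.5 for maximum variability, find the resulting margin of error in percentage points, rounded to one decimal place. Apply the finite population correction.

1.9

Finite-population factor: (N−n)/(N−1) = (43600−1745)/(43600−1) = 0.9600.
SE(p̂) = √[p(1−p)/n · (N−n)/(N−1)] = √[0.2500/1745 × 0.9600] = 0.01173.
E = z × SE = 1.64 × 0.01173 = 0.01923 ≈ 1.9 percentage points.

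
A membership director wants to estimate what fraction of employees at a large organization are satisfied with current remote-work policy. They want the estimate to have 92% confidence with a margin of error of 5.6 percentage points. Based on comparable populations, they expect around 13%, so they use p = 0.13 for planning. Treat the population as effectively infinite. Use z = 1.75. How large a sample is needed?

With p = 0.13, p(1−p) = 0.1131.
n = z²·p(1−p)/E² = 1.75² × 0.1131 / 0.056² = 3.0625 × 0.1131 / 0.003136 ≈ 110.45.
Rounding up gives n = 111.

111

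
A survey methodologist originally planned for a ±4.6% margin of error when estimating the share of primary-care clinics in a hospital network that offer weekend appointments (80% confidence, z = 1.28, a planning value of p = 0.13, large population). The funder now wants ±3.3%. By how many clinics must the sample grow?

At ±4.6%: n = 1.28² × 0.1131 / 0.046² ≈ 87.57 → 88.
At ±3.3%: n = 1.28² × 0.1131 / 0.033² ≈ 170.16 → 171.
Additional respondents: 171 − 88 = 83.

83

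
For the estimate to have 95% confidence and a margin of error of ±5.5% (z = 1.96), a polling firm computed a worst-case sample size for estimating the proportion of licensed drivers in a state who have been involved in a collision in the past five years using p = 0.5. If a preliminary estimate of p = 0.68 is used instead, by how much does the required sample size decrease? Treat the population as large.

Conservative (p = 0.5): n = 1.96² × 0.25 / 0.055² ≈ 317.49 → 318.
Using p = 0.68: p(1−p) = 0.2176, so n = 1.96² × 0.2176 / 0.055² ≈ 276.34 → 277.
Reduction: 318 − 277 = 41.

41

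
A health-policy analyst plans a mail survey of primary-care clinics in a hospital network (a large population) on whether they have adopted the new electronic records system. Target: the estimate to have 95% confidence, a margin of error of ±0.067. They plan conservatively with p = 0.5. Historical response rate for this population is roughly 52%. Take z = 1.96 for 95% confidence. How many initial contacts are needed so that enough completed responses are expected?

Completed interviews needed: n₀ = 1.96² × 0.2500 / 0.067² ≈ 213.95 → 214.
At a 52% response rate, contacts needed = 214 / 0.52 ≈ 411.54 → 412.

412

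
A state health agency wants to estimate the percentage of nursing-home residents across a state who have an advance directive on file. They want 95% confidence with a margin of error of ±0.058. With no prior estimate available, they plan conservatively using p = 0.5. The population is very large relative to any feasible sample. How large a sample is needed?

286

For 95% confidence, z = 1.960.
With p = 0.5, p(1−p) = 0.25.
n = z²·p(1−p)/E² = 1.960² × 0.2500 / 0.058² = 3.8416 × 0.2500 / 0.003364 ≈ 285.49.
Rounding up gives n = 286.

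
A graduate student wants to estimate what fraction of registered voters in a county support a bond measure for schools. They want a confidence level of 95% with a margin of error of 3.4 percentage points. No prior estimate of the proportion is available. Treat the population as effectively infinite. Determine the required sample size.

831

For 95% confidence, z = 1.960.
With no prior estimate, use p = 0.5, giving p(1−p) = 0.25.
n = z²·p(1−p)/E² = 1.960² × 0.2500 / 0.034² = 3.8416 × 0.2500 / 0.001156 ≈ 830.80.
Rounding up gives n = 831.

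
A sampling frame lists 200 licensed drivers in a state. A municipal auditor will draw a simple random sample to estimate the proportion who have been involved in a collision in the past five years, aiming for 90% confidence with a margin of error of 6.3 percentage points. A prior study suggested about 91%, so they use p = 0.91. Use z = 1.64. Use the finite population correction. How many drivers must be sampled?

Unadjusted: n₀ = 1.64² × 0.91 × 0.09 / 0.063² ≈ 55.50, so n₀ = 56.
Finite population correction with N = 200: n = n₀ / (1 + (n₀−1)/N) = 56 / (1 + 55/200) = 56 / 1.2750 ≈ 43.92.
Rounding up, n = 44.

44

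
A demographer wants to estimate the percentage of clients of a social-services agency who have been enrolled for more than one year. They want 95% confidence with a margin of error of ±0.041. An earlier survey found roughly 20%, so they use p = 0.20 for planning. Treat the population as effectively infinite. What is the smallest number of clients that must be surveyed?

For 95% confidence, z = 1.96.
With p = 0.20, p(1−p) = 0.1600.
n = z²·p(1−p)/E² = 1.96² × 0.1600 / 0.041² = 3.8416 × 0.1600 / 0.001681 ≈ 365.65.
Rounding up gives n = 366.

366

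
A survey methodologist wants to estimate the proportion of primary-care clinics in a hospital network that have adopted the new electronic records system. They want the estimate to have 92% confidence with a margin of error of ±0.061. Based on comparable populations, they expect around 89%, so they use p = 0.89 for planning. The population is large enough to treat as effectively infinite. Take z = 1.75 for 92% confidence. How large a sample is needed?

81

With p = 0.89, p(1−p) = 0.0979.
n = z²·p(1−p)/E² = 1.75² × 0.0979 / 0.061² = 3.0625 × 0.0979 / 0.003721 ≈ 80.57.
Rounding up gives n = 81.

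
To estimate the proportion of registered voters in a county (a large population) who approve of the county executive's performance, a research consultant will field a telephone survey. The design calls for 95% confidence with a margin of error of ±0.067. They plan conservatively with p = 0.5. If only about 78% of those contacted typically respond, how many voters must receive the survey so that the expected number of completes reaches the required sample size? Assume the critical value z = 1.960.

Completed interviews needed: n₀ = 1.960² × 0.2500 / 0.067² ≈ 213.95 → 214.
At a 78% response rate, contacts needed = 214 / 0.78 ≈ 274.36 → 275.

275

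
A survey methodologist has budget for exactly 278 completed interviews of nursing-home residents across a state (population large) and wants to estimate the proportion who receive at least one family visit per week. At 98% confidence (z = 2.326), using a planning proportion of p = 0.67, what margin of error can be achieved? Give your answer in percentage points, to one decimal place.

SE(p̂) = √[p(1−p)/n] = √[0.2211/278] = 0.02820.
E = z × SE = 2.326 × 0.02820 = 0.06560, or 6.6 percentage points.

6.6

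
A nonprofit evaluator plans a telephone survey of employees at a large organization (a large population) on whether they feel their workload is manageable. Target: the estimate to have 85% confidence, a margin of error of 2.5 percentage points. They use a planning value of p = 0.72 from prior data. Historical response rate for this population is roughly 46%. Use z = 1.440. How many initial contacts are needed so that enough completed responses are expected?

Completed interviews needed: n₀ = 1.440² × 0.2016 / 0.025² ≈ 668.86 → 669.
At a 46% response rate, contacts needed = 669 / 0.46 ≈ 1454.35 → 1455.

1455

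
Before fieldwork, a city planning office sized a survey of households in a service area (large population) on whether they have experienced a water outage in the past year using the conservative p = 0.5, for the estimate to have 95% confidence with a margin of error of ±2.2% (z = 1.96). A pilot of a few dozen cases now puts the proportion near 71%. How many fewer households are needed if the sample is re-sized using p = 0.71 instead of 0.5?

350

Conservative (p = 0.5): n = 1.96² × 0.25 / 0.022² ≈ 1984.30 → 1985.
Using p = 0.71: p(1−p) = 0.2059, so n = 1.96² × 0.2059 / 0.022² ≈ 1634.27 → 1635.
Reduction: 1985 − 1635 = 350.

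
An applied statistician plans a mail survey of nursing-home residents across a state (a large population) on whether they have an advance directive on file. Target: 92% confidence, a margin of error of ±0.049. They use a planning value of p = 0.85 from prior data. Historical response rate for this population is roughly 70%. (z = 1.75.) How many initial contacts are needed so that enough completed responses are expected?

233

Completed interviews needed: n₀ = 1.75² × 0.1275 / 0.049² ≈ 162.63 → 163.
At a 70% response rate, contacts needed = 163 / 0.70 ≈ 232.86 → 233.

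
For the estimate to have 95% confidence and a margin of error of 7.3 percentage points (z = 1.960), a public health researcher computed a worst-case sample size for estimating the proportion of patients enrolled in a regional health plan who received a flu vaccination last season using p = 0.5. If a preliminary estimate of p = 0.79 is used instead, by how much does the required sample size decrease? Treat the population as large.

Conservative (p = 0.5): n = 1.960² × 0.25 / 0.073² ≈ 180.22 → 181.
Using p = 0.79: p(1−p) = 0.1659, so n = 1.960² × 0.1659 / 0.073² ≈ 119.59 → 120.
Reduction: 181 − 120 = 61.

61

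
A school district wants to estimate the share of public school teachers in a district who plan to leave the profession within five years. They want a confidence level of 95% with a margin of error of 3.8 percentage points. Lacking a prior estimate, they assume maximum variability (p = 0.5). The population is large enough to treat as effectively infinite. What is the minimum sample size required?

For 95% confidence, z = 1.960.
With p = 0.5, p(1−p) = 0.25.
n = z²·p(1−p)/E² = 1.960² × 0.2500 / 0.038² = 3.8416 × 0.2500 / 0.001444 ≈ 665.10.
Rounding up gives n = 666.

666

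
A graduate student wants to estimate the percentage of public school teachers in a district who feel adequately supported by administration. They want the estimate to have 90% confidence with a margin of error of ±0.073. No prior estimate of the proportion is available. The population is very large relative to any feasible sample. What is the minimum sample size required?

For 90% confidence, z = 1.645.
With no prior estimate, use p = 0.5, giving p(1−p) = 0.25.
n = z²·p(1−p)/E² = 1.645² × 0.2500 / 0.073² = 2.7060 × 0.2500 / 0.005329 ≈ 126.95.
Rounding up gives n = 127.

127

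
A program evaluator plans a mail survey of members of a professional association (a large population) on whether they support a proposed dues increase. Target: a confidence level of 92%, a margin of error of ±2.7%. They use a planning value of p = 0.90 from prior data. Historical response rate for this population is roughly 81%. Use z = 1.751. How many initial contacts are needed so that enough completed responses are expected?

Completed interviews needed: n₀ = 1.751² × 0.0900 / 0.027² ≈ 378.52 → 379.
At an 81% response rate, contacts needed = 379 / 0.81 ≈ 467.90 → 468.

468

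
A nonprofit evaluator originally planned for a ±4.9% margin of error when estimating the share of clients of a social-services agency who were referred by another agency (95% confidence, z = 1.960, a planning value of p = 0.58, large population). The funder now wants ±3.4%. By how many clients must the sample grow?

At ±4.9%: n = 1.960² × 0.2436 / 0.049² ≈ 389.76 → 390.
At ±3.4%: n = 1.960² × 0.2436 / 0.034² ≈ 809.53 → 810.
Additional respondents: 810 − 390 = 420.

420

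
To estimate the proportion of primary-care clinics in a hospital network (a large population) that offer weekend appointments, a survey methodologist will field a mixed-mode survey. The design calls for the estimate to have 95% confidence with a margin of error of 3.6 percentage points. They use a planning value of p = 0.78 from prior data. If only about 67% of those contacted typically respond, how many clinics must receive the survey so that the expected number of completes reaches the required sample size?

For 95% confidence, z = 1.960.
Completed interviews needed: n₀ = 1.960² × 0.1716 / 0.036² ≈ 508.66 → 509.
At a 67% response rate, contacts needed = 509 / 0.67 ≈ 759.70 → 760.

760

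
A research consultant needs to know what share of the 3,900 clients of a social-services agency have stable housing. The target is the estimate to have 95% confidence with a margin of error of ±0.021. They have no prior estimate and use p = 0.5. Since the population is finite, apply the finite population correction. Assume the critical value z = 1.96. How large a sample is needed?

1398

Unadjusted: n₀ = 1.96² × 0.50 × 0.50 / 0.021² ≈ 2177.78, so n₀ = 2178.
Finite population correction with N = 3,900: n = n₀ / (1 + (n₀−1)/N) = 2178 / (1 + 2177/3900) = 2178 / 1.5582 ≈ 1397.76.
Rounding up, n = 1398.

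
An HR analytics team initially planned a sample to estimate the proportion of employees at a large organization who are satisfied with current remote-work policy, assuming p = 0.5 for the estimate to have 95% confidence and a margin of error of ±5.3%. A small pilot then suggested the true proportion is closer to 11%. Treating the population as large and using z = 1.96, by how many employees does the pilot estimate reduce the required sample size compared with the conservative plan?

Conservative (p = 0.5): n = 1.96² × 0.25 / 0.053² ≈ 341.90 → 342.
Using p = 0.11: p(1−p) = 0.0979, so n = 1.96² × 0.0979 / 0.053² ≈ 133.89 → 134.
Reduction: 342 − 134 = 208.

208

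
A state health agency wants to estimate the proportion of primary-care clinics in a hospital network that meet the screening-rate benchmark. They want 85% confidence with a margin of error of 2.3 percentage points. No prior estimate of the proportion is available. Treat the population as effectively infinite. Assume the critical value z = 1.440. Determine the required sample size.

980

With no prior estimate, use p = 0.5, giving p(1−p) = 0.25.
n = z²·p(1−p)/E² = 1.440² × 0.2500 / 0.023² = 2.0736 × 0.2500 / 0.000529 ≈ 979.96.
Rounding up gives n = 980.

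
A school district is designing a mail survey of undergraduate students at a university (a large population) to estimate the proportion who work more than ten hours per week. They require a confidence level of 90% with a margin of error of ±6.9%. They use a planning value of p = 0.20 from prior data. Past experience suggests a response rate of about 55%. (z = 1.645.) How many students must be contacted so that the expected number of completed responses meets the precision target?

Completed interviews needed: n₀ = 1.645² × 0.1600 / 0.069² ≈ 90.94 → 91.
At a 55% response rate, contacts needed = 91 / 0.55 ≈ 165.45 → 166.

166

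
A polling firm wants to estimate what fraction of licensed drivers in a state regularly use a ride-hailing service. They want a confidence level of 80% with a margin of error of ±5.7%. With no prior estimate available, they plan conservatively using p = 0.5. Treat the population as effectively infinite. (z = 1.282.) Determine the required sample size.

127

With p = 0.5, p(1−p) = 0.25.
n = z²·p(1−p)/E² = 1.282² × 0.2500 / 0.057² = 1.6435 × 0.2500 / 0.003249 ≈ 126.46.
Rounding up gives n = 127.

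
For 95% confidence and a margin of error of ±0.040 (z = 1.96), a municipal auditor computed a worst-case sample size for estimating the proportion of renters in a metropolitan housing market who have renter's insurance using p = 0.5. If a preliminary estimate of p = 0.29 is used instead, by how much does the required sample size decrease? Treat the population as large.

106

Conservative (p = 0.5): n = 1.96² × 0.25 / 0.040² ≈ 600.25 → 601.
Using p = 0.29: p(1−p) = 0.2059, so n = 1.96² × 0.2059 / 0.040² ≈ 494.37 → 495.
Reduction: 601 − 495 = 106.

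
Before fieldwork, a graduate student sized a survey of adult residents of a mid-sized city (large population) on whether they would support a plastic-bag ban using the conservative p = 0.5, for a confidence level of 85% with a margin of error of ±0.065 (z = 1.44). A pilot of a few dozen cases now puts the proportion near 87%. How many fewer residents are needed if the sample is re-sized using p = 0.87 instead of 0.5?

Conservative (p = 0.5): n = 1.44² × 0.25 / 0.065² ≈ 122.70 → 123.
Using p = 0.87: p(1−p) = 0.1131, so n = 1.44² × 0.1131 / 0.065² ≈ 55.51 → 56.
Reduction: 123 − 56 = 67.

67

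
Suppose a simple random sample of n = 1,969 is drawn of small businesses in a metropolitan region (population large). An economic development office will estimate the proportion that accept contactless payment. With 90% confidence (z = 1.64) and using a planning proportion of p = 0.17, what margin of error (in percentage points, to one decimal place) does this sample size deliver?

SE(p̂) = √[p(1−p)/n] = √[0.1411/1969] = 0.00847.
E = z × SE = 1.64 × 0.00847 = 0.01388, or 1.4 percentage points.

1.4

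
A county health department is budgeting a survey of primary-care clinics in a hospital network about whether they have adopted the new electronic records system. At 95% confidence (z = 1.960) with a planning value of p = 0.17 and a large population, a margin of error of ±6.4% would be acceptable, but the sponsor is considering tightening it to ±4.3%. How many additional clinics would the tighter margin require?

161

At ±6.4%: n = 1.960² × 0.1411 / 0.064² ≈ 132.34 → 133.
At ±4.3%: n = 1.960² × 0.1411 / 0.043² ≈ 293.16 → 294.
Additional respondents: 294 − 133 = 161.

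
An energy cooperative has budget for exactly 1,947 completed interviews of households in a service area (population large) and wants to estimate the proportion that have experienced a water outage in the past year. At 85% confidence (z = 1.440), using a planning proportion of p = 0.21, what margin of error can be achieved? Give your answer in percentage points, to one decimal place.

1.3

SE(p̂) = √[p(1−p)/n] = √[0.1659/1947] = 0.00923.
E = z × SE = 1.440 × 0.00923 = 0.01329, or 1.3 percentage points.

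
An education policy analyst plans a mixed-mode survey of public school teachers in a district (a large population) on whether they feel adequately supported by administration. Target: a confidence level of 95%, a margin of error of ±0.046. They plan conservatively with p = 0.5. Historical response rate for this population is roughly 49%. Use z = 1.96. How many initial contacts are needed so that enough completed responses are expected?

Completed interviews needed: n₀ = 1.96² × 0.2500 / 0.046² ≈ 453.88 → 454.
At a 49% response rate, contacts needed = 454 / 0.49 ≈ 926.53 → 927.

927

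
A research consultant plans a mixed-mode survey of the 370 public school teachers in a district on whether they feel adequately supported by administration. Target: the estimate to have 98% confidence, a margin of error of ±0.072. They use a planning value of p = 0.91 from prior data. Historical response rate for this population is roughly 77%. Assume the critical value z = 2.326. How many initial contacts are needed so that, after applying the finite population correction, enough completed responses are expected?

91

Completed interviews needed (unadjusted): n₀ = 2.326² × 0.0819 / 0.072² ≈ 85.47 → 86.
FPC for N = 370: n = 86 / (1 + 85/370) = 86 / 1.2297 ≈ 69.93 → 70.
At a 77% response rate, contacts needed = 70 / 0.77 ≈ 90.91 → 91.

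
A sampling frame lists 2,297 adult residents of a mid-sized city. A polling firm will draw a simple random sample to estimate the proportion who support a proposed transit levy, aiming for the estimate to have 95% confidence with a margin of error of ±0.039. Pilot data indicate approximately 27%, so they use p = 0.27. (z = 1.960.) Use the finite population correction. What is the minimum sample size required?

Unadjusted: n₀ = 1.960² × 0.27 × 0.73 / 0.039² ≈ 497.82, so n₀ = 498.
Finite population correction with N = 2,297: n = n₀ / (1 + (n₀−1)/N) = 498 / (1 + 497/2297) = 498 / 1.2164 ≈ 409.42.
Rounding up, n = 410.

410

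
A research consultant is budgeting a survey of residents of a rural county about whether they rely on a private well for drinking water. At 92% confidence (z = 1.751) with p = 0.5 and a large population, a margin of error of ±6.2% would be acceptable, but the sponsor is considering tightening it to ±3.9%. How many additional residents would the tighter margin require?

304

At ±6.2%: n = 1.751² × 0.2500 / 0.062² ≈ 199.40 → 200.
At ±3.9%: n = 1.751² × 0.2500 / 0.039² ≈ 503.94 → 504.
Additional respondents: 504 − 200 = 304.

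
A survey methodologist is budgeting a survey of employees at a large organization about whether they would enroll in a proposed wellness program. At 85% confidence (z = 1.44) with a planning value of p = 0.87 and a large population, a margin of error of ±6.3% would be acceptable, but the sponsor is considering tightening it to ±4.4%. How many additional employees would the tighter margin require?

At ±6.3%: n = 1.44² × 0.1131 / 0.063² ≈ 59.09 → 60.
At ±4.4%: n = 1.44² × 0.1131 / 0.044² ≈ 121.14 → 122.
Additional respondents: 122 − 60 = 62.

62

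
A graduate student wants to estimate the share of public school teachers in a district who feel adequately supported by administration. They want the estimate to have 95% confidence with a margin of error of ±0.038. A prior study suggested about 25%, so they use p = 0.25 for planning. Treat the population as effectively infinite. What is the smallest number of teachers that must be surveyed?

499

For 95% confidence, z = 1.960.
With p = 0.25, p(1−p) = 0.1875.
n = z²·p(1−p)/E² = 1.960² × 0.1875 / 0.038² = 3.8416 × 0.1875 / 0.001444 ≈ 498.82.
Rounding up gives n = 499.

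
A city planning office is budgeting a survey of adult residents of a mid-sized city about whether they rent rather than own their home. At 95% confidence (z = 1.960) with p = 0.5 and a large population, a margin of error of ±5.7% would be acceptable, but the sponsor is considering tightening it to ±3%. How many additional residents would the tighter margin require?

772

At ±5.7%: n = 1.960² × 0.2500 / 0.057² ≈ 295.60 → 296.
At ±3%: n = 1.960² × 0.2500 / 0.030² ≈ 1067.11 → 1068.
Additional respondents: 1068 − 296 = 772.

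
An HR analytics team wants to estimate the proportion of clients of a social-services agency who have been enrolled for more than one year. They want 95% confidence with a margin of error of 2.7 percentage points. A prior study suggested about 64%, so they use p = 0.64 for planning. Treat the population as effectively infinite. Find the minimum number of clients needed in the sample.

1215

For 95% confidence, z = 1.960.
With p = 0.64, p(1−p) = 0.2304.
n = z²·p(1−p)/E² = 1.960² × 0.2304 / 0.027² = 3.8416 × 0.2304 / 0.000729 ≈ 1214.14.
Rounding up gives n = 1215.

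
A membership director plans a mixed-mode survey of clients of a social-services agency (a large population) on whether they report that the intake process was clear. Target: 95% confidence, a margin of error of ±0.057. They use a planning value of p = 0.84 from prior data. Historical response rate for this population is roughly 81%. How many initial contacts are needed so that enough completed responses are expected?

For 95% confidence, z = 1.96.
Completed interviews needed: n₀ = 1.96² × 0.1344 / 0.057² ≈ 158.91 → 159.
At an 81% response rate, contacts needed = 159 / 0.81 ≈ 196.30 → 197.

197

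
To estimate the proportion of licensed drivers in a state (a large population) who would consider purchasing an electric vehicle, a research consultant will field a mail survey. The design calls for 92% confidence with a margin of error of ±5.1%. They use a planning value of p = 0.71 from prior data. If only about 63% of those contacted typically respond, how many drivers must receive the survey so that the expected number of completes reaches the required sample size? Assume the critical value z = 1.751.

386

Completed interviews needed: n₀ = 1.751² × 0.2059 / 0.051² ≈ 242.71 → 243.
At a 63% response rate, contacts needed = 243 / 0.63 ≈ 385.71 → 386.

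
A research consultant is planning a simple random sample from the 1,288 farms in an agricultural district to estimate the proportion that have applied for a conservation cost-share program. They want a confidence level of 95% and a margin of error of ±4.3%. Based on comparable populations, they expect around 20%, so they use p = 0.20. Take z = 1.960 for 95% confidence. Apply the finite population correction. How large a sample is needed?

Unadjusted: n₀ = 1.960² × 0.20 × 0.80 / 0.043² ≈ 332.43, so n₀ = 333.
Finite population correction with N = 1,288: n = n₀ / (1 + (n₀−1)/N) = 333 / (1 + 332/1288) = 333 / 1.2578 ≈ 264.76.
Rounding up, n = 265.

265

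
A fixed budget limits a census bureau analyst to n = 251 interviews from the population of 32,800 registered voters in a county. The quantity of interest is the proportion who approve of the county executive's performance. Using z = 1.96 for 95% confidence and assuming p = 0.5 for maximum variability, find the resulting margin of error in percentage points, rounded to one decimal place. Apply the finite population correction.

Finite-population factor: (N−n)/(N−1) = (32800−251)/(32800−1) = 0.9924.
SE(p̂) = √[p(1−p)/n · (N−n)/(N−1)] = √[0.2500/251 × 0.9924] = 0.03144.
E = z × SE = 1.96 × 0.03144 = 0.06162 ≈ 6.2 percentage points.

6.2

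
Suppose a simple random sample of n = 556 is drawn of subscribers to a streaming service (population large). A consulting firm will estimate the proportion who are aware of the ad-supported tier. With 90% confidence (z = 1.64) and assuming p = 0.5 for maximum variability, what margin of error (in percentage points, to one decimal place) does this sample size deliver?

3.5

SE(p̂) = √[p(1−p)/n] = √[0.2500/556] = 0.02120.
E = z × SE = 1.64 × 0.02120 = 0.03478, or 3.5 percentage points.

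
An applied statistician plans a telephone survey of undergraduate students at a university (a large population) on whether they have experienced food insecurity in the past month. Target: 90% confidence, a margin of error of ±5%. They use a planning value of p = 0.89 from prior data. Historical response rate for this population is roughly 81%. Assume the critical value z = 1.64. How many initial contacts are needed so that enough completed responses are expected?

131

Completed interviews needed: n₀ = 1.64² × 0.0979 / 0.050² ≈ 105.32 → 106.
At an 81% response rate, contacts needed = 106 / 0.81 ≈ 130.86 → 131.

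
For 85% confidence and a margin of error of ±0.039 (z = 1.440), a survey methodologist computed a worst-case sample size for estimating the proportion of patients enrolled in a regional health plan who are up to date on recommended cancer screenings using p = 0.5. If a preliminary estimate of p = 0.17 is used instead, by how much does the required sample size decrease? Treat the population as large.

Conservative (p = 0.5): n = 1.440² × 0.25 / 0.039² ≈ 340.83 → 341.
Using p = 0.17: p(1−p) = 0.1411, so n = 1.440² × 0.1411 / 0.039² ≈ 192.36 → 193.
Reduction: 341 − 193 = 148.

148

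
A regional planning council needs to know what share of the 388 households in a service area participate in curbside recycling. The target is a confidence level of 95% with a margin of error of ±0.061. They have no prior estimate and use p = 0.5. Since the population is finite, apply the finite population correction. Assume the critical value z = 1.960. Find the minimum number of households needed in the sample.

156

Unadjusted: n₀ = 1.960² × 0.50 × 0.50 / 0.061² ≈ 258.10, so n₀ = 259.
Finite population correction with N = 388: n = n₀ / (1 + (n₀−1)/N) = 259 / (1 + 258/388) = 259 / 1.6649 ≈ 155.56.
Rounding up, n = 156.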